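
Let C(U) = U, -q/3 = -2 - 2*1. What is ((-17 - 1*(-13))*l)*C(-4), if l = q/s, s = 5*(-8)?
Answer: -24/5 ≈ -4.8000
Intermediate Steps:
q = 12 (q = -3*(-2 - 2*1) = -3*(-2 - 2) = -3*(-4) = 12)
s = -40
l = -3/10 (l = 12/(-40) = 12*(-1/40) = -3/10 ≈ -0.30000)
((-17 - 1*(-13))*l)*C(-4) = ((-17 - 1*(-13))*(-3/10))*(-4) = ((-17 + 13)*(-3/10))*(-4) = -4*(-3/10)*(-4) = (6/5)*(-4) = -24/5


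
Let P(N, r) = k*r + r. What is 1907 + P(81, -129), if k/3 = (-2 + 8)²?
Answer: -12154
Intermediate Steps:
k = 108 (k = 3*(-2 + 8)² = 3*6² = 3*36 = 108)
P(N, r) = 109*r (P(N, r) = 108*r + r = 109*r)
1907 + P(81, -129) = 1907 + 109*(-129) = 1907 - 14061 = -12154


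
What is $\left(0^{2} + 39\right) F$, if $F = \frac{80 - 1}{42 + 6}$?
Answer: $\frac{1027}{16} \approx 64.188$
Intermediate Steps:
$F = \frac{79}{48} \approx 1.6458$
$\left(0^{2} + 39\right) F = \left(0^{2} + 39\right) \frac{79}{48} = \left(0 + 39\right) \frac{79}{48} = 39 \cdot \frac{79}{48} = \frac{1027}{16}$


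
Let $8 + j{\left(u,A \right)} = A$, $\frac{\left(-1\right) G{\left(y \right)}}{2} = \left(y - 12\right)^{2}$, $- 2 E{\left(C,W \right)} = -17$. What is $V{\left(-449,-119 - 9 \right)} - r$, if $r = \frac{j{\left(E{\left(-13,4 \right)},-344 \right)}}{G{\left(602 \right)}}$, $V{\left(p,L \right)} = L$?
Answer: $- \frac{11139244}{87025} \approx -128.0$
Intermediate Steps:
$E{\left(C,W \right)} = \frac{17}{2}$ ($E{\left(C,W \right)} = \left(- \frac{1}{2}\right) \left(-17\right) = \frac{17}{2}$)
$G{\left(y \right)} = - 2 \left(-12 + y\right)^{2}$ ($G{\left(y \right)} = - 2 \left(y - 12\right)^{2} = - 2 \left(-12 + y\right)^{2}$)
$j{\left(u,A \right)} = -8 + A$
$r = \frac{44}{87025}$ ($r = \frac{-8 - 344}{\left(-2\right) \left(-12 + 602\right)^{2}} = - \frac{352}{\left(-2\right) 590^{2}} = - \frac{352}{\left(-2\right) 348100} = - \frac{352}{-696200} = \left(-352\right) \left(- \frac{1}{696200}\right) = \frac{44}{87025} \approx 0.0005056$)
$V{\left(-449,-119 - 9 \right)} - r = \left(-119 - 9\right) - \frac{44}{87025} = -128 - \frac{44}{87025} = - \frac{11139244}{87025}$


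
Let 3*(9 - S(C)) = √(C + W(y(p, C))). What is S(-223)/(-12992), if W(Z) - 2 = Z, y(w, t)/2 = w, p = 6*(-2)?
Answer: -9/12992 + I*√5/5568 ≈ -0.00069273 + 0.00040159*I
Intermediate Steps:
p = -12
y(w, t) = 2*w
W(Z) = 2 + Z
S(C) = 9 - √(-22 + C)/3 (S(C) = 9 - √(C + (2 + 2*(-12)))/3 = 9 - √(C + (2 - 24))/3 = 9 - √(C - 22)/3 = 9 - √(-22 + C)/3)
S(-223)/(-12992) = (9 - √(-22 - 223)/3)/(-12992) = (9 - 7*I*√5/3)*(-1/12992) = -9/12992 + I*√5/5568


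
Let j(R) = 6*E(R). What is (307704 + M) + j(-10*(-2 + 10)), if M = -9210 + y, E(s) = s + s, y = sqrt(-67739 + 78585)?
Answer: 297534 + sqrt(10846) ≈ 2.9764e+5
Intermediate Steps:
y = sqrt(10846) ≈ 104.14
E(s) = 2*s
j(R) = 12*R (j(R) = 6*(2*R) = 12*R)
M = -9210 + sqrt(10846) ≈ -9105.9
(307704 + M) + j(-10*(-2 + 10)) = (307704 + (-9210 + sqrt(10846))) + 12*(-10*(-2 + 10)) = (298494 + sqrt(10846)) + 12*(-10*8) = (298494 + sqrt(10846)) + 12*(-80) = (298494 + sqrt(10846)) - 960 = 297534 + sqrt(10846)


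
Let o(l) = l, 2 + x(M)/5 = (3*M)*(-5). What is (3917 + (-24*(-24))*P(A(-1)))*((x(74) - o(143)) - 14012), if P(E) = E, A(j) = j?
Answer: -65867815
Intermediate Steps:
x(M) = -10 - 75*M (x(M) = -10 + 5*((3*M)*(-5)) = -10 + 5*(-15*M) = -10 - 75*M)
(3917 + (-24*(-24))*P(A(-1)))*((x(74) - o(143)) - 14012) = (3917 - 24*(-24)*(-1))*(((-10 - 75*74) - 1*143) - 14012) = (3917 + 576*(-1))*(((-10 - 5550) - 143) - 14012) = (3917 - 576)*((-5560 - 143) - 14012) = 3341*(-5703 - 14012) = 3341*(-19715) = -65867815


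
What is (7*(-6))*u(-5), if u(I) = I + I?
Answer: 420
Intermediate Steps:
u(I) = 2*I
(7*(-6))*u(-5) = (7*(-6))*(2*(-5)) = -42*(-10) = 420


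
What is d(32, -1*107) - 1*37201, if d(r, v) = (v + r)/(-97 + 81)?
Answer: -595141/16 ≈ -37196.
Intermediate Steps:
d(r, v) = -r/16 - v/16 (d(r, v) = (r + v)/(-16) = (r + v)*(-1/16) = -r/16 - v/16)
d(32, -1*107) - 1*37201 = (-1/16*32 - (-1)*107/16) - 1*37201 = (-2 - 1/16*(-107)) - 37201 = (-2 + 107/16) - 37201 = 75/16 - 37201 = -595141/16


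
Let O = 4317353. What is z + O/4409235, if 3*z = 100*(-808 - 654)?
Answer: -214872401647/4409235 ≈ -48732.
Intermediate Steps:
z = -146200/3 (z = (100*(-808 - 654))/3 = (100*(-1462))/3 = (1/3)*(-146200) = -146200/3 ≈ -48733.)
z + O/4409235 = -146200/3 + 4317353/4409235 = -214872401647/4409235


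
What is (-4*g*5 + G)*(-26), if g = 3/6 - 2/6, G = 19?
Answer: -1222/3 ≈ -407.33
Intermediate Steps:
g = ⅙ (g = 3*(⅙) - 2*⅙ = ½ - ⅓ = ⅙ ≈ 0.16667)
(-4*g*5 + G)*(-26) = (-4*⅙*5 + 19)*(-26) = (-⅔*5 + 19)*(-26) = (-10/3 + 19)*(-26) = (47/3)*(-26) = -1222/3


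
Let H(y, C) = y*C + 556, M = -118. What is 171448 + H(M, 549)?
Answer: 107222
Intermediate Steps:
H(y, C) = 556 + C*y (H(y, C) = C*y + 556 = 556 + C*y)
171448 + H(M, 549) = 171448 + (556 + 549*(-118)) = 171448 + (556 - 64782) = 171448 - 64226 = 107222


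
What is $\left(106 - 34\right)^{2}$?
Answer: $5184$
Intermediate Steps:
$\left(106 - 34\right)^{2} = 72^{2} = 5184$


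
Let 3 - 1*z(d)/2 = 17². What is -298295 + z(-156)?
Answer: -298867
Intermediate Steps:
z(d) = -572 (z(d) = 6 - 2*17² = 6 - 2*289 = 6 - 578 = -572)
-298295 + z(-156) = -298295 - 572 = -298867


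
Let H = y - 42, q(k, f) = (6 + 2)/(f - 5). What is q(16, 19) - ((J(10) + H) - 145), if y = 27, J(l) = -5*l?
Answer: 1474/7 ≈ 210.57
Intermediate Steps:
q(k, f) = 8/(-5 + f)
H = -15 (H = 27 - 42 = -15)
q(16, 19) - ((J(10) + H) - 145) = 8/(-5 + 19) - ((-5*10 - 15) - 145) = 8/14 - ((-50 - 15) - 145) = 8*(1/14) - (-65 - 145) = 4/7 - 1*(-210) = 4/7 + 210 = 1474/7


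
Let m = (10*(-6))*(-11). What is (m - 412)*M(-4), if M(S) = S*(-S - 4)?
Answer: 0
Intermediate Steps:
m = 660 (m = -60*(-11) = 660)
M(S) = S*(-4 - S)
(m - 412)*M(-4) = (660 - 412)*(-1*(-4)*(4 - 4)) = 248*(-1*(-4)*0) = 248*0 = 0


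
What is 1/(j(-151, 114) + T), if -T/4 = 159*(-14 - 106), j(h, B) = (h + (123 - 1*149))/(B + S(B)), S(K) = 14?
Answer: 128/9768783 ≈ 1.3103e-5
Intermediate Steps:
j(h, B) = (-26 + h)/(14 + B) (j(h, B) = (h + (123 - 1*149))/(B + 14) = (h + (123 - 149))/(14 + B) = (h - 26)/(14 + B) = (-26 + h)/(14 + B))
T = 76320 (T = -636*(-14 - 106) = -636*(-120) = -4*(-19080) = 76320)
1/(j(-151, 114) + T) = 1/((-26 - 151)/(14 + 114) + 76320) = 1/(-177/128 + 76320) = 1/(9768783/128) = 128/9768783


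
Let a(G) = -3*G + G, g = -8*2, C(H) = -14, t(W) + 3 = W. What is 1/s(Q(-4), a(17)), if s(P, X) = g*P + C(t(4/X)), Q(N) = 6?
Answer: -1/110 ≈ -0.0090909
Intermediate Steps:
t(W) = -3 + W
g = -16
a(G) = -2*G
s(P, X) = -14 - 16*P (s(P, X) = -16*P - 14 = -14 - 16*P)
1/s(Q(-4), a(17)) = 1/(-14 - 16*6) = 1/(-14 - 96) = 1/(-110) = -1/110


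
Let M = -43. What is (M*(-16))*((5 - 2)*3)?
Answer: 6192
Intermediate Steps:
(M*(-16))*((5 - 2)*3) = (-43*(-16))*((5 - 2)*3) = 688*(3*3) = 688*9 = 6192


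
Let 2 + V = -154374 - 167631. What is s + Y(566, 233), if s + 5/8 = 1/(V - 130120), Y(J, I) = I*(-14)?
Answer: -11800966835/3617016 ≈ -3262.6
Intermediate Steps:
V = -322007 (V = -2 + (-154374 - 167631) = -2 - 322005 = -322007)
Y(J, I) = -14*I
s = -2260643/3617016 (s = -5/8 + 1/(-322007 - 130120) = -5/8 + 1/(-452127) = -5/8 - 1/452127 = -2260643/3617016 ≈ -0.62500)
s + Y(566, 233) = -2260643/3617016 - 14*233 = -2260643/3617016 - 3262 = -11800966835/3617016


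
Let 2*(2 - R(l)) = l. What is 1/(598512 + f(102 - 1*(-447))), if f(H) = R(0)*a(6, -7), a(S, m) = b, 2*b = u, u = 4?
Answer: 1/598516 ≈ 1.6708e-6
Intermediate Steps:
b = 2 (b = (½)*4 = 2)
a(S, m) = 2
R(l) = 2 - l/2
f(H) = 4 (f(H) = (2 - ½*0)*2 = (2 + 0)*2 = 2*2 = 4)
1/(598512 + f(102 - 1*(-447))) = 1/(598512 + 4) = 1/598516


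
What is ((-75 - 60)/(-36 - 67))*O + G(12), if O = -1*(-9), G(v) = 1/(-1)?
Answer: 1112/103 ≈ 10.796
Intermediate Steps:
G(v) = -1
O = 9
((-75 - 60)/(-36 - 67))*O + G(12) = ((-75 - 60)/(-36 - 67))*9 - 1 = -135/(-103)*9 - 1 = -135*(-1/103)*9 - 1 = (135/103)*9 - 1 = 1215/103 - 1 = 1112/103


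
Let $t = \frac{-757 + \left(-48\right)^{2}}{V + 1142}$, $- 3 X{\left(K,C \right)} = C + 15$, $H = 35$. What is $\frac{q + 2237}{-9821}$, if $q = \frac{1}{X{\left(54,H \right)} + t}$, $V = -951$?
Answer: $- \frac{10980860}{48211289} \approx -0.22777$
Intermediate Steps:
$X{\left(K,C \right)} = -5 - \frac{C}{3}$ ($X{\left(K,C \right)} = - \frac{C + 15}{3} = - \frac{15 + C}{3} = -5 - \frac{C}{3}$)
$t = \frac{1547}{191}$ ($t = \frac{-757 + \left(-48\right)^{2}}{-951 + 1142} = \frac{-757 + 2304}{191} = 1547 \cdot \frac{1}{191} = \frac{1547}{191} \approx 8.0995$)
$q = - \frac{573}{4909}$ ($q = \frac{1}{\left(-5 - \frac{35}{3}\right) + \frac{1547}{191}} = \frac{1}{- \frac{50}{3} + \frac{1547}{191}} = \frac{1}{- \frac{4909}{573}} = - \frac{573}{4909} \approx -0.11672$)
$\frac{q + 2237}{-9821} = \frac{- \frac{573}{4909} + 2237}{-9821} = \frac{10980860}{4909} \left(- \frac{1}{9821}\right) = - \frac{10980860}{48211289}$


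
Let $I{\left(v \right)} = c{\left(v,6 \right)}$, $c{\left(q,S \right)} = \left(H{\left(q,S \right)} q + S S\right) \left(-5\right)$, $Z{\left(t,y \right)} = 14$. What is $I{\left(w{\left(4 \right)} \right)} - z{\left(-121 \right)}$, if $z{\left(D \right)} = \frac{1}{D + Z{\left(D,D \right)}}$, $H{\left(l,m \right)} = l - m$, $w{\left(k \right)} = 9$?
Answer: $- \frac{33704}{107} \approx -314.99$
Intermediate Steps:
$z{\left(D \right)} = \frac{1}{14 + D}$ ($z{\left(D \right)} = \frac{1}{D + 14} = \frac{1}{14 + D}$)
$c{\left(q,S \right)} = - 5 S^{2} - 5 q \left(q - S\right)$ ($c{\left(q,S \right)} = \left(\left(q - S\right) q + S S\right) \left(-5\right) = \left(q \left(q - S\right) + S^{2}\right) \left(-5\right) = \left(S^{2} + q \left(q - S\right)\right) \left(-5\right) = - 5 S^{2} - 5 q \left(q - S\right)$)
$I{\left(v \right)} = -180 + 5 v \left(6 - v\right)$ ($I{\left(v \right)} = - 5 \cdot 6^{2} + 5 v \left(6 - v\right) = \left(-5\right) 36 + 5 v \left(6 - v\right) = -180 + 5 v \left(6 - v\right)$)
$I{\left(w{\left(4 \right)} \right)} - z{\left(-121 \right)} = \left(-180 - 45 \left(-6 + 9\right)\right) - \frac{1}{14 - 121} = \left(-180 - 45 \cdot 3\right) - \frac{1}{-107} = \left(-180 - 135\right) - - \frac{1}{107} = -315 + \frac{1}{107} = - \frac{33704}{107}$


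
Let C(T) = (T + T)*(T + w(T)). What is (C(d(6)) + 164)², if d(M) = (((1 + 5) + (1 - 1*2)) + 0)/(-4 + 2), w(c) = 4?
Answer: 97969/4 ≈ 24492.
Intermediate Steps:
d(M) = -5/2 (d(M) = ((6 + (1 - 2)) + 0)/(-2) = ((6 - 1) + 0)*(-½) = (5 + 0)*(-½) = 5*(-½) = -5/2)
C(T) = 2*T*(4 + T) (C(T) = (T + T)*(T + 4) = (2*T)*(4 + T) = 2*T*(4 + T))
(C(d(6)) + 164)² = (2*(-5/2)*(4 - 5/2) + 164)² = (2*(-5/2)*(3/2) + 164)² = (-15/2 + 164)² = (313/2)² = 97969/4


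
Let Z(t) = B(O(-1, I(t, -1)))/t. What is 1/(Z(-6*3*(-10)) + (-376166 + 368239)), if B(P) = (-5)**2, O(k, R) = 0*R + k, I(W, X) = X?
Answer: -36/285367 ≈ -0.00012615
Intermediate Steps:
O(k, R) = k (O(k, R) = 0 + k = k)
B(P) = 25
Z(t) = 25/t
1/(Z(-6*3*(-10)) + (-376166 + 368239)) = 1/(25/((-6*3*(-10))) + (-376166 + 368239)) = 1/(25/((-18*(-10))) - 7927) = 1/(25/180 - 7927) = 1/(25*(1/180) - 7927) = 1/(5/36 - 7927) = 1/(-285367/36) = -36/285367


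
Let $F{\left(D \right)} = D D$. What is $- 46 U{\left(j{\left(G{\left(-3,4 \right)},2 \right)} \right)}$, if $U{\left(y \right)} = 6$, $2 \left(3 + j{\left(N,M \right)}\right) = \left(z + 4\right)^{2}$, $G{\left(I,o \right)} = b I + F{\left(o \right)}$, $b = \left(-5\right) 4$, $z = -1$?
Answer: $-276$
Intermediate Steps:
$F{\left(D \right)} = D^{2}$
$b = -20$
$G{\left(I,o \right)} = o^{2} - 20 I$ ($G{\left(I,o \right)} = - 20 I + o^{2} = o^{2} - 20 I$)
$j{\left(N,M \right)} = \frac{3}{2}$ ($j{\left(N,M \right)} = -3 + \frac{\left(-1 + 4\right)^{2}}{2} = -3 + \frac{3^{2}}{2} = -3 + \frac{1}{2} \cdot 9 = -3 + \frac{9}{2} = \frac{3}{2}$)
$- 46 U{\left(j{\left(G{\left(-3,4 \right)},2 \right)} \right)} = \left(-46\right) 6 = -276$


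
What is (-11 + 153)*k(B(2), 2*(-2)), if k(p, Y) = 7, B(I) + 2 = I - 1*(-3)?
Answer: 994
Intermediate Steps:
B(I) = 1 + I (B(I) = -2 + (I - 1*(-3)) = -2 + (I + 3) = -2 + (3 + I) = 1 + I)
(-11 + 153)*k(B(2), 2*(-2)) = (-11 + 153)*7 = 142*7 = 994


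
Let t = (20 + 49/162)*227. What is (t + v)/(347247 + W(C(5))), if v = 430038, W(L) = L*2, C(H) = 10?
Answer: 70412759/56257254 ≈ 1.2516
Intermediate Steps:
W(L) = 2*L
t = 746603/162 (t = (20 + 49*(1/162))*227 = (20 + 49/162)*227 = (3289/162)*227 = 746603/162 ≈ 4608.7)
(t + v)/(347247 + W(C(5))) = (746603/162 + 430038)/(347247 + 2*10) = 70412759/(162*(347247 + 20)) = (70412759/162)/347267 = (70412759/162)*(1/347267) = 70412759/56257254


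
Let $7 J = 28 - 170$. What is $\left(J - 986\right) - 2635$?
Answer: $- \frac{25489}{7} \approx -3641.3$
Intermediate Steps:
$J = - \frac{142}{7}$ ($J = \frac{28 - 170}{7} = \frac{1}{7} \left(-142\right) = - \frac{142}{7} \approx -20.286$)
$\left(J - 986\right) - 2635 = \left(- \frac{142}{7} - 986\right) - 2635 = - \frac{7044}{7} - 2635 = - \frac{25489}{7}$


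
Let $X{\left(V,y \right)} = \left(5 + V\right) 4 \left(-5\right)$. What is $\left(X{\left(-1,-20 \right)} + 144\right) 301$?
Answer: $19264$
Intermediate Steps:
$X{\left(V,y \right)} = -100 - 20 V$ ($X{\left(V,y \right)} = \left(20 + 4 V\right) \left(-5\right) = -100 - 20 V$)
$\left(X{\left(-1,-20 \right)} + 144\right) 301 = \left(\left(-100 - -20\right) + 144\right) 301 = \left(\left(-100 + 20\right) + 144\right) 301 = \left(-80 + 144\right) 301 = 64 \cdot 301 = 19264$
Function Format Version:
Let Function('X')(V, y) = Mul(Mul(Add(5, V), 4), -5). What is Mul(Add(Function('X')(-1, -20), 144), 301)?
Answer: 19264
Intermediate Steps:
Function('X')(V, y) = Add(-100, Mul(-20, V)) (Function('X')(V, y) = Mul(Add(20, Mul(4, V)), -5) = Add(-100, Mul(-20, V)))
Mul(Add(Function('X')(-1, -20), 144), 301) = Mul(Add(Add(-100, Mul(-20, -1)), 144), 301) = Mul(Add(Add(-100, 20), 144), 301) = Mul(Add(-80, 144), 301) = Mul(64, 301) = 19264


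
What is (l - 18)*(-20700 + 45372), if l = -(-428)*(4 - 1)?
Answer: 31234752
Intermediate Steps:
l = 1284 (l = -(-428)*3 = -214*(-6) = 1284)
(l - 18)*(-20700 + 45372) = (1284 - 18)*(-20700 + 45372) = 1266*24672 = 31234752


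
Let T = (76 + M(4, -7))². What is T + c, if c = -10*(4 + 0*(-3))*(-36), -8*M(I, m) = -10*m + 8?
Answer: 93265/16 ≈ 5829.1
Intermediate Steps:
M(I, m) = -1 + 5*m/4 (M(I, m) = -(-10*m + 8)/8 = -(8 - 10*m)/8 = -1 + 5*m/4)
c = 1440 (c = -10*(4 + 0)*(-36) = -10*4*(-36) = -40*(-36) = 1440)
T = 70225/16 (T = (76 + (-1 + (5/4)*(-7)))² = (76 + (-1 - 35/4))² = (76 - 39/4)² = (265/4)² = 70225/16 ≈ 4389.1)
T + c = 70225/16 + 1440 = 93265/16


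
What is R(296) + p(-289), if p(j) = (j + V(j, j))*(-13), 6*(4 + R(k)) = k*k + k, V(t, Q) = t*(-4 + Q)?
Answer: -1082396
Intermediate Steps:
R(k) = -4 + k/6 + k²/6 (R(k) = -4 + (k*k + k)/6 = -4 + (k² + k)/6 = -4 + (k + k²)/6 = -4 + (k/6 + k²/6) = -4 + k/6 + k²/6)
p(j) = -13*j - 13*j*(-4 + j) (p(j) = (j + j*(-4 + j))*(-13) = -13*j - 13*j*(-4 + j))
R(296) + p(-289) = (-4 + (⅙)*296 + (⅙)*296²) + 13*(-289)*(3 - 1*(-289)) = (-4 + 148/3 + (⅙)*87616) + 13*(-289)*(3 + 289) = (-4 + 148/3 + 43808/3) + 13*(-289)*292 = 14648 - 1097044 = -1082396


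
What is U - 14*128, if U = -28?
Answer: -1820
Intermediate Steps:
U - 14*128 = -28 - 14*128 = -28 - 1792 = -1820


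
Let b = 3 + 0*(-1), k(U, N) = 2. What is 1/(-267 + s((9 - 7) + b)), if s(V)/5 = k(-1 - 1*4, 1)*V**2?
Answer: -1/17 ≈ -0.058824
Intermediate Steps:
b = 3 (b = 3 + 0 = 3)
s(V) = 10*V**2 (s(V) = 5*(2*V**2) = 10*V**2)
1/(-267 + s((9 - 7) + b)) = 1/(-267 + 10*((9 - 7) + 3)**2) = 1/(-267 + 10*(2 + 3)**2) = 1/(-267 + 10*5**2) = 1/(-267 + 10*25) = 1/(-267 + 250) = 1/(-17) = -1/17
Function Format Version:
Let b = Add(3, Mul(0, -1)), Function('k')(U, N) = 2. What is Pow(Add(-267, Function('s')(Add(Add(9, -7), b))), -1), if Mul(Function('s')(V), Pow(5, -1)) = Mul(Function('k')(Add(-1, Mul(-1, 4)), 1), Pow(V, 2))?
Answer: Rational(-1, 17) ≈ -0.058824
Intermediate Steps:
b = 3 (b = Add(3, 0) = 3)
Function('s')(V) = Mul(10, Pow(V, 2)) (Function('s')(V) = Mul(5, Mul(2, Pow(V, 2))) = Mul(10, Pow(V, 2)))
Pow(Add(-267, Function('s')(Add(Add(9, -7), b))), -1) = Pow(Add(-267, Mul(10, Pow(Add(Add(9, -7), 3), 2))), -1) = Pow(Add(-267, Mul(10, Pow(Add(2, 3), 2))), -1) = Pow(Add(-267, Mul(10, Pow(5, 2))), -1) = Pow(Add(-267, Mul(10, 25)), -1) = Pow(Add(-267, 250), -1) = Pow(-17, -1) = Rational(-1, 17)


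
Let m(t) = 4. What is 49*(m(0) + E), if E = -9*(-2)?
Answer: 1078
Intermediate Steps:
E = 18
49*(m(0) + E) = 49*(4 + 18) = 49*22 = 1078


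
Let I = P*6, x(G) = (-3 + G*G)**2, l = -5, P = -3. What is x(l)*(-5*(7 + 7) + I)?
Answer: -42592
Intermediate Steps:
x(G) = (-3 + G**2)**2
I = -18 (I = -3*6 = -18)
x(l)*(-5*(7 + 7) + I) = (-3 + (-5)**2)**2*(-5*(7 + 7) - 18) = (-3 + 25)**2*(-5*14 - 18) = 22**2*(-70 - 18) = 484*(-88) = -42592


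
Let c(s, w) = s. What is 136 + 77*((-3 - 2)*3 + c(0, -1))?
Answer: -1019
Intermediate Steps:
136 + 77*((-3 - 2)*3 + c(0, -1)) = 136 + 77*((-3 - 2)*3 + 0) = 136 + 77*(-5*3 + 0) = 136 + 77*(-15 + 0) = 136 + 77*(-15) = 136 - 1155 = -1019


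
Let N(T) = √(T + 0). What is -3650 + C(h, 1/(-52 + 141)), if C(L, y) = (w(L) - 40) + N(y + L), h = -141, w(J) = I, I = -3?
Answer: -3693 + 2*I*√279193/89 ≈ -3693.0 + 11.874*I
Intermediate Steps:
N(T) = √T
w(J) = -3
C(L, y) = -43 + √(L + y) (C(L, y) = (-3 - 40) + √(y + L) = -43 + √(L + y))
-3650 + C(h, 1/(-52 + 141)) = -3650 + (-43 + √(-141 + 1/(-52 + 141))) = -3650 + (-43 + √(-141 + 1/89)) = -3650 + (-43 + √(-12548/89)) = -3650 + (-43 + 2*I*√279193/89) = -3693 + 2*I*√279193/89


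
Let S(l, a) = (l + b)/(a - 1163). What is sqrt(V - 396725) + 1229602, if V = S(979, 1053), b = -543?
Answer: 1229602 + I*sqrt(1200105115)/55 ≈ 1.2296e+6 + 629.86*I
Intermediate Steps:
S(l, a) = (-543 + l)/(-1163 + a) (S(l, a) = (l - 543)/(a - 1163) = (-543 + l)/(-1163 + a))
V = -218/55 (V = (-543 + 979)/(-1163 + 1053) = 436/(-110) = -1/110*436 = -218/55 ≈ -3.9636)
sqrt(V - 396725) + 1229602 = sqrt(-218/55 - 396725) + 1229602 = sqrt(-21820093/55) + 1229602 = I*sqrt(1200105115)/55 + 1229602 = 1229602 + I*sqrt(1200105115)/55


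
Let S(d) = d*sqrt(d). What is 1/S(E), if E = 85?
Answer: sqrt(85)/7225 ≈ 0.0012761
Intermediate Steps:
S(d) = d**(3/2)
1/S(E) = 1/(85**(3/2)) = 1/(85*sqrt(85)) = sqrt(85)/7225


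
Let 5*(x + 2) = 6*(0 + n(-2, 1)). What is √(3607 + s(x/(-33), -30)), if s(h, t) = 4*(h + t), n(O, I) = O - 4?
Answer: √94963935/165 ≈ 59.060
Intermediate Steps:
n(O, I) = -4 + O
x = -46/5 (x = -2 + (6*(0 + (-4 - 2)))/5 = -2 + (6*(0 - 6))/5 = -2 + (6*(-6))/5 = -2 + (⅕)*(-36) = -2 - 36/5 = -46/5 ≈ -9.2000)
s(h, t) = 4*h + 4*t
√(3607 + s(x/(-33), -30)) = √(3607 + (4*(-46/5/(-33)) + 4*(-30))) = √(3607 + (4*(-46/5*(-1/33)) - 120)) = √(3607 + (4*(46/165) - 120)) = √(3607 + (184/165 - 120)) = √(3607 - 19616/165) = √(575539/165) = √94963935/165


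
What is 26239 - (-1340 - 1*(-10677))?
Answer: 16902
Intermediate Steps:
26239 - (-1340 - 1*(-10677)) = 26239 - (-1340 + 10677) = 26239 - 1*9337 = 26239 - 9337 = 16902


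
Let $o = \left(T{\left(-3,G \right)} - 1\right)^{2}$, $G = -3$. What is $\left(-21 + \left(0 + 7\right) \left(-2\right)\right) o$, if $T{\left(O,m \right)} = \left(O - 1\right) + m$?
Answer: $-2240$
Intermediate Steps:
$T{\left(O,m \right)} = -1 + O + m$ ($T{\left(O,m \right)} = \left(-1 + O\right) + m = -1 + O + m$)
$o = 64$ ($o = \left(\left(-1 - 3 - 3\right) - 1\right)^{2} = \left(-7 - 1\right)^{2} = \left(-8\right)^{2} = 64$)
$\left(-21 + \left(0 + 7\right) \left(-2\right)\right) o = \left(-21 + \left(0 + 7\right) \left(-2\right)\right) 64 = \left(-21 + 7 \left(-2\right)\right) 64 = \left(-21 - 14\right) 64 = \left(-35\right) 64 = -2240$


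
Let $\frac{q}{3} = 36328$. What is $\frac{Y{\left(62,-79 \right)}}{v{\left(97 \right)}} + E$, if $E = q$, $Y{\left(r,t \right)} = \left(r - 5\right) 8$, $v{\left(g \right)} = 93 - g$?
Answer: $108870$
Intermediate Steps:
$Y{\left(r,t \right)} = -40 + 8 r$ ($Y{\left(r,t \right)} = \left(-5 + r\right) 8 = -40 + 8 r$)
$q = 108984$ ($q = 3 \cdot 36328 = 108984$)
$E = 108984$
$\frac{Y{\left(62,-79 \right)}}{v{\left(97 \right)}} + E = \frac{-40 + 8 \cdot 62}{93 - 97} + 108984 = \frac{-40 + 496}{93 - 97} + 108984 = \frac{456}{-4} + 108984 = 456 \left(- \frac{1}{4}\right) + 108984 = -114 + 108984 = 108870$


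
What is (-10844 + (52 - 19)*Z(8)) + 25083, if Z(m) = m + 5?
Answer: 14668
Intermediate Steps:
Z(m) = 5 + m
(-10844 + (52 - 19)*Z(8)) + 25083 = (-10844 + (52 - 19)*(5 + 8)) + 25083 = (-10844 + 33*13) + 25083 = (-10844 + 429) + 25083 = -10415 + 25083 = 14668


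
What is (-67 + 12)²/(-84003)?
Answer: -3025/84003 ≈ -0.036011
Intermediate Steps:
(-67 + 12)²/(-84003) = (-55)²*(-1/84003) = 3025*(-1/84003) = -3025/84003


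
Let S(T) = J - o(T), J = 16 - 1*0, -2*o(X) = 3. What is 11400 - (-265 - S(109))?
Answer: 23365/2 ≈ 11683.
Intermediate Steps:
o(X) = -3/2 (o(X) = -1/2*3 = -3/2)
J = 16 (J = 16 + 0 = 16)
S(T) = 35/2 (S(T) = 16 - 1*(-3/2) = 16 + 3/2 = 35/2)
11400 - (-265 - S(109)) = 11400 - (-265 - 1*35/2) = 11400 - (-265 - 35/2) = 11400 - 1*(-565/2) = 11400 + 565/2 = 23365/2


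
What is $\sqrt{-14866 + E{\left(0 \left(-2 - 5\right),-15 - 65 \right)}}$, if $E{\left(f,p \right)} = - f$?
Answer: $i \sqrt{14866} \approx 121.93 i$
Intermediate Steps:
$\sqrt{-14866 + E{\left(0 \left(-2 - 5\right),-15 - 65 \right)}} = \sqrt{-14866 - 0 \left(-2 - 5\right)} = \sqrt{-14866 - 0 \left(-7\right)} = \sqrt{-14866 - 0} = \sqrt{-14866 + 0} = \sqrt{-14866} = i \sqrt{14866}$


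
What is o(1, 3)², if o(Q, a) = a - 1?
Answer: 4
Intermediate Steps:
o(Q, a) = -1 + a
o(1, 3)² = (-1 + 3)² = 2² = 4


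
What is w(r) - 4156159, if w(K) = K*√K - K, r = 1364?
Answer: -4157523 + 2728*√341 ≈ -4.1071e+6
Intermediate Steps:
w(K) = K^(3/2) - K
w(r) - 4156159 = (1364^(3/2) - 1*1364) - 4156159 = (2728*√341 - 1364) - 4156159 = (-1364 + 2728*√341) - 4156159 = -4157523 + 2728*√341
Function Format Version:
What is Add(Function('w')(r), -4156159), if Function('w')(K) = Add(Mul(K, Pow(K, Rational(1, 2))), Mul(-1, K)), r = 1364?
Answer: Add(-4157523, Mul(2728, Pow(341, Rational(1, 2)))) ≈ -4.1071e+6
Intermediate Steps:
Function('w')(K) = Add(Pow(K, Rational(3, 2)), Mul(-1, K))
Add(Function('w')(r), -4156159) = Add(Add(Pow(1364, Rational(3, 2)), Mul(-1, 1364)), -4156159) = Add(Add(Mul(2728, Pow(341, Rational(1, 2))), -1364), -4156159) = Add(Add(-1364, Mul(2728, Pow(341, Rational(1, 2)))), -4156159) = Add(-4157523, Mul(2728, Pow(341, Rational(1, 2))))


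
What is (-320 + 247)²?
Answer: 5329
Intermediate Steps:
(-320 + 247)² = (-73)² = 5329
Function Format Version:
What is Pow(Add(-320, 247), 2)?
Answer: 5329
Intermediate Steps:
Pow(Add(-320, 247), 2) = Pow(-73, 2) = 5329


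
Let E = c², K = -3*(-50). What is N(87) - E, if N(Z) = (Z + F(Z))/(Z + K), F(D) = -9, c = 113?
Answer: -1008725/79 ≈ -12769.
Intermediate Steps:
K = 150
E = 12769 (E = 113² = 12769)
N(Z) = (-9 + Z)/(150 + Z) (N(Z) = (Z - 9)/(Z + 150) = (-9 + Z)/(150 + Z))
N(87) - E = (-9 + 87)/(150 + 87) - 1*12769 = 78/237 - 12769 = (1/237)*78 - 12769 = 26/79 - 12769 = -1008725/79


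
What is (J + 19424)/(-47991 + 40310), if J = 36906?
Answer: -56330/7681 ≈ -7.3337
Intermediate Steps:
(J + 19424)/(-47991 + 40310) = (36906 + 19424)/(-47991 + 40310) = 56330/(-7681) = 56330*(-1/7681) = -56330/7681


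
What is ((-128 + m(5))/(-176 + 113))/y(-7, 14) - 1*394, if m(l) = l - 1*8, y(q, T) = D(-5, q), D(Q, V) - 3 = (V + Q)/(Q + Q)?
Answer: -520607/1323 ≈ -393.50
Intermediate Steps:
D(Q, V) = 3 + (Q + V)/(2*Q) (D(Q, V) = 3 + (V + Q)/(Q + Q) = 3 + (Q + V)/((2*Q)) = 3 + (Q + V)*(1/(2*Q)) = 3 + (Q + V)/(2*Q))
y(q, T) = 7/2 - q/10 (y(q, T) = (½)*(q + 7*(-5))/(-5) = (½)*(-⅕)*(q - 35) = (½)*(-⅕)*(-35 + q) = 7/2 - q/10)
m(l) = -8 + l (m(l) = l - 8 = -8 + l)
((-128 + m(5))/(-176 + 113))/y(-7, 14) - 1*394 = ((-128 + (-8 + 5))/(-176 + 113))/(7/2 - ⅒*(-7)) - 1*394 = ((-128 - 3)/(-63))/(7/2 + 7/10) - 394 = (-131*(-1/63))/(21/5) - 394 = (131/63)*(5/21) - 394 = 655/1323 - 394 = -520607/1323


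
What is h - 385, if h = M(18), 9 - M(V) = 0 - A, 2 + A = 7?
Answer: -371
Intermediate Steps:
A = 5 (A = -2 + 7 = 5)
M(V) = 14 (M(V) = 9 - (0 - 1*5) = 9 - (0 - 5) = 9 - 1*(-5) = 9 + 5 = 14)
h = 14
h - 385 = 14 - 385 = -371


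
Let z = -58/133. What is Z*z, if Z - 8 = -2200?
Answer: 127136/133 ≈ 955.91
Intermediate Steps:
Z = -2192 (Z = 8 - 2200 = -2192)
z = -58/133 (z = -58*1/133 = -58/133 ≈ -0.43609)
Z*z = -2192*(-58/133) = 127136/133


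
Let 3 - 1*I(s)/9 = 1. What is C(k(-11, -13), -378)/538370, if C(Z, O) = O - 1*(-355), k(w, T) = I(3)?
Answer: -23/538370 ≈ -4.2722e-5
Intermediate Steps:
I(s) = 18 (I(s) = 27 - 9*1 = 27 - 9 = 18)
k(w, T) = 18
C(Z, O) = 355 + O (C(Z, O) = O + 355 = 355 + O)
C(k(-11, -13), -378)/538370 = (355 - 378)/538370 = -23*1/538370 = -23/538370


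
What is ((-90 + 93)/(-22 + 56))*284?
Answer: 426/17 ≈ 25.059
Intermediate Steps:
((-90 + 93)/(-22 + 56))*284 = (3/34)*284 = 426/17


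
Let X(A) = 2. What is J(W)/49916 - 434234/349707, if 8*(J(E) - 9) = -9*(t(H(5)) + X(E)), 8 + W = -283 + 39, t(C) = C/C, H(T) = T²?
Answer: -173386057937/139647796896 ≈ -1.2416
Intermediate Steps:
t(C) = 1
W = -252 (W = -8 + (-283 + 39) = -8 - 244 = -252)
J(E) = 45/8 (J(E) = 9 + (-9*(1 + 2))/8 = 9 + (-9*3)/8 = 9 + (⅛)*(-27) = 9 - 27/8 = 45/8)
J(W)/49916 - 434234/349707 = (45/8)/49916 - 434234/349707 = (45/8)*(1/49916) - 434234*1/349707 = 45/399328 - 434234/349707 = -173386057937/139647796896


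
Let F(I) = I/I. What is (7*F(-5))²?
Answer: 49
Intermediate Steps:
F(I) = 1
(7*F(-5))² = (7*1)² = 7² = 49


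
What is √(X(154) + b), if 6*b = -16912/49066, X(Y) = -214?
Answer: I*√1159509115986/73599 ≈ 14.631*I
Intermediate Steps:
b = -4228/73599 (b = (-16912/49066)/6 = (-16912*1/49066)/6 = (⅙)*(-8456/24533) = -4228/73599 ≈ -0.057446)
√(X(154) + b) = √(-214 - 4228/73599) = √(-15754414/73599) = I*√1159509115986/73599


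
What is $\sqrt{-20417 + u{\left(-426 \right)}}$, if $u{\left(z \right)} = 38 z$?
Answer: $i \sqrt{36605} \approx 191.32 i$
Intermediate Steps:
$\sqrt{-20417 + u{\left(-426 \right)}} = \sqrt{-20417 + 38 \left(-426\right)} = \sqrt{-20417 - 16188} = \sqrt{-36605} = i \sqrt{36605}$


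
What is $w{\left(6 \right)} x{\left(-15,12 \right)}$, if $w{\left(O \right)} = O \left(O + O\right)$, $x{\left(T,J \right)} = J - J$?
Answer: $0$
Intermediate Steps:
$x{\left(T,J \right)} = 0$
$w{\left(O \right)} = 2 O^{2}$ ($w{\left(O \right)} = O 2 O = 2 O^{2}$)
$w{\left(6 \right)} x{\left(-15,12 \right)} = 2 \cdot 6^{2} \cdot 0 = 2 \cdot 36 \cdot 0 = 72 \cdot 0 = 0$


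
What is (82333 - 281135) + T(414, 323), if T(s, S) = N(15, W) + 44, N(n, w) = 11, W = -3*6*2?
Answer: -198747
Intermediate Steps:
W = -36 (W = -18*2 = -36)
T(s, S) = 55 (T(s, S) = 11 + 44 = 55)
(82333 - 281135) + T(414, 323) = (82333 - 281135) + 55 = -198802 + 55 = -198747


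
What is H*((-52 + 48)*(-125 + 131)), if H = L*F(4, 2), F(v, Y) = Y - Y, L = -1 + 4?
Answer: 0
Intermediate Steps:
L = 3
F(v, Y) = 0
H = 0 (H = 3*0 = 0)
H*((-52 + 48)*(-125 + 131)) = 0*((-52 + 48)*(-125 + 131)) = 0*(-4*6) = 0*(-24) = 0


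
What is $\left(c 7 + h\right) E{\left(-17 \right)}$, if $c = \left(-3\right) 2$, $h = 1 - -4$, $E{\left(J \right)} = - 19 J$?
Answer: $-11951$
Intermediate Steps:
$h = 5$ ($h = 1 + 4 = 5$)
$c = -6$
$\left(c 7 + h\right) E{\left(-17 \right)} = \left(\left(-6\right) 7 + 5\right) \left(\left(-19\right) \left(-17\right)\right) = \left(-42 + 5\right) 323 = \left(-37\right) 323 = -11951$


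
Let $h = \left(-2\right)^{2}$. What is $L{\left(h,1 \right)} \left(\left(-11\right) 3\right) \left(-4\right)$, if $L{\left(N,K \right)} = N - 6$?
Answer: $-264$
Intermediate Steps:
$h = 4$
$L{\left(N,K \right)} = -6 + N$ ($L{\left(N,K \right)} = N - 6 = -6 + N$)
$L{\left(h,1 \right)} \left(\left(-11\right) 3\right) \left(-4\right) = \left(-6 + 4\right) \left(\left(-11\right) 3\right) \left(-4\right) = \left(-2\right) \left(-33\right) \left(-4\right) = 66 \left(-4\right) = -264$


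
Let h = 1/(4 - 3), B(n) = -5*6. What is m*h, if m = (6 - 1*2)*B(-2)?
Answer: -120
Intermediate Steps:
B(n) = -30
h = 1 (h = 1/1 = 1)
m = -120 (m = (6 - 1*2)*(-30) = (6 - 2)*(-30) = 4*(-30) = -120)
m*h = -120*1 = -120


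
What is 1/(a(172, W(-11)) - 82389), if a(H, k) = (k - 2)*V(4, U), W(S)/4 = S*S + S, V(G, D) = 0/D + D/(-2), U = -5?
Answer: -1/81294 ≈ -1.2301e-5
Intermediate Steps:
V(G, D) = -D/2 (V(G, D) = 0 + D*(-1/2) = 0 - D/2 = -D/2)
W(S) = 4*S + 4*S**2 (W(S) = 4*(S*S + S) = 4*(S**2 + S) = 4*(S + S**2) = 4*S + 4*S**2)
a(H, k) = -5 + 5*k/2 (a(H, k) = (k - 2)*(-1/2*(-5)) = (-2 + k)*(5/2) = -5 + 5*k/2)
1/(a(172, W(-11)) - 82389) = 1/((-5 + 5*(4*(-11)*(1 - 11))/2) - 82389) = 1/((-5 + 5*(4*(-11)*(-10))/2) - 82389) = 1/((-5 + (5/2)*440) - 82389) = 1/((-5 + 1100) - 82389) = 1/(1095 - 82389) = 1/(-81294) = -1/81294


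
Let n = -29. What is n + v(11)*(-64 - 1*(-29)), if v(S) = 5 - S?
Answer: 181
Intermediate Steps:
n + v(11)*(-64 - 1*(-29)) = -29 + (5 - 1*11)*(-64 - 1*(-29)) = -29 + (5 - 11)*(-64 + 29) = -29 - 6*(-35) = -29 + 210 = 181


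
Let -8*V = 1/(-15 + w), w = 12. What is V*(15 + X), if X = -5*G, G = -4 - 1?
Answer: 5/3 ≈ 1.6667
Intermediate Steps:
G = -5
V = 1/24 (V = -1/(8*(-15 + 12)) = -1/8/(-3) = -1/8*(-1/3) = 1/24 ≈ 0.041667)
X = 25 (X = -5*(-5) = 25)
V*(15 + X) = (15 + 25)/24 = (1/24)*40 = 5/3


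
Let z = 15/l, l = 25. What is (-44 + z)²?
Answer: 47089/25 ≈ 1883.6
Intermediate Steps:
z = ⅗ (z = 15/25 = 15*(1/25) = ⅗ ≈ 0.60000)
(-44 + z)² = (-44 + ⅗)² = (-217/5)² = 47089/25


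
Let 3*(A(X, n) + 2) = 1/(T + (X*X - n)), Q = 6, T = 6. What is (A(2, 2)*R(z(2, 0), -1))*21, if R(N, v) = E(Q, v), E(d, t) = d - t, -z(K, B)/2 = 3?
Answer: -2303/8 ≈ -287.88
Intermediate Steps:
z(K, B) = -6 (z(K, B) = -2*3 = -6)
R(N, v) = 6 - v
A(X, n) = -2 + 1/(3*(6 + X**2 - n)) (A(X, n) = -2 + 1/(3*(6 + (X*X - n))) = -2 + 1/(3*(6 + (X**2 - n))) = -2 + 1/(3*(6 + X**2 - n)))
(A(2, 2)*R(z(2, 0), -1))*21 = (((-35/3 - 2*2**2 + 2*2)/(6 + 2**2 - 1*2))*(6 - 1*(-1)))*21 = (((-35/3 - 2*4 + 4)/(6 + 4 - 2))*(6 + 1))*21 = (((-35/3 - 8 + 4)/8)*7)*21 = (((1/8)*(-47/3))*7)*21 = -47/24*7*21 = -329/24*21 = -2303/8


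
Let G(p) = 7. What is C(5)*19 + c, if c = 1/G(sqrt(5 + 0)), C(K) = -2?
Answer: -265/7 ≈ -37.857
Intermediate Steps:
c = 1/7 ≈ 0.14286
C(5)*19 + c = -2*19 + 1/7 = -38 + 1/7 = -265/7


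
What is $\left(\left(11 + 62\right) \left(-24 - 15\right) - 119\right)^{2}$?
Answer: $8797156$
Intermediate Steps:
$\left(\left(11 + 62\right) \left(-24 - 15\right) - 119\right)^{2} = \left(73 \left(-39\right) - 119\right)^{2} = \left(-2847 - 119\right)^{2} = \left(-2966\right)^{2} = 8797156$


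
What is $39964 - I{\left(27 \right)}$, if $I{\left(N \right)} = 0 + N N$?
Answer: $39235$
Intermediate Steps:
$I{\left(N \right)} = N^{2}$ ($I{\left(N \right)} = 0 + N^{2} = N^{2}$)
$39964 - I{\left(27 \right)} = 39964 - 27^{2} = 39964 - 729 = 39235$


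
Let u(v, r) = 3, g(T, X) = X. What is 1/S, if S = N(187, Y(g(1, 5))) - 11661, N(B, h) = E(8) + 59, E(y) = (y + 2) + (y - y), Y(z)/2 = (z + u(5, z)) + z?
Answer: -1/11592 ≈ -8.6266e-5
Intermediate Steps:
Y(z) = 6 + 4*z (Y(z) = 2*((z + 3) + z) = 2*((3 + z) + z) = 2*(3 + 2*z) = 6 + 4*z)
E(y) = 2 + y (E(y) = (2 + y) + 0 = 2 + y)
N(B, h) = 69 (N(B, h) = (2 + 8) + 59 = 10 + 59 = 69)
S = -11592 (S = 69 - 11661 = -11592)
1/S = 1/(-11592) = -1/11592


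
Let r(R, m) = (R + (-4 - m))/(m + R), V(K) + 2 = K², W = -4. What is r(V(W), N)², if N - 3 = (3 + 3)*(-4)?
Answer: 961/49 ≈ 19.612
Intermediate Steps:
V(K) = -2 + K²
N = -21 (N = 3 + (3 + 3)*(-4) = 3 + 6*(-4) = 3 - 24 = -21)
r(R, m) = (-4 + R - m)/(R + m)
r(V(W), N)² = ((-4 + (-2 + (-4)²) - 1*(-21))/((-2 + (-4)²) - 21))² = ((-4 + (-2 + 16) + 21)/((-2 + 16) - 21))² = ((-4 + 14 + 21)/(14 - 21))² = (31/(-7))² = (-⅐*31)² = (-31/7)² = 961/49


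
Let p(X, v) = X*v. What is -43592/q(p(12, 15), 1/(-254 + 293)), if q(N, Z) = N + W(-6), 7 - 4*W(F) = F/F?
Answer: -87184/363 ≈ -240.18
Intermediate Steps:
W(F) = 3/2 (W(F) = 7/4 - F/(4*F) = 7/4 - ¼*1 = 7/4 - ¼ = 3/2)
q(N, Z) = 3/2 + N (q(N, Z) = N + 3/2 = 3/2 + N)
-43592/q(p(12, 15), 1/(-254 + 293)) = -43592/(3/2 + 12*15) = -43592/(3/2 + 180) = -43592/363/2 = -43592*2/363 = -87184/363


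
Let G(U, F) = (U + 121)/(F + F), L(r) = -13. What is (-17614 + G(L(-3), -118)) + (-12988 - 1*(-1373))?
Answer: -1724538/59 ≈ -29229.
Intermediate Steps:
G(U, F) = (121 + U)/(2*F) (G(U, F) = (121 + U)/((2*F)) = (121 + U)*(1/(2*F)) = (121 + U)/(2*F))
(-17614 + G(L(-3), -118)) + (-12988 - 1*(-1373)) = (-17614 + (1/2)*(121 - 13)/(-118)) + (-12988 - 1*(-1373)) = (-17614 + (1/2)*(-1/118)*108) + (-12988 + 1373) = (-17614 - 27/59) - 11615 = -1039253/59 - 11615 = -1724538/59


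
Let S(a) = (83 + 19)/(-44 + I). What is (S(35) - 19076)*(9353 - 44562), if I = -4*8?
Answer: 25524377251/38 ≈ 6.7169e+8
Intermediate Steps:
I = -32
S(a) = -51/38 (S(a) = (83 + 19)/(-44 - 32) = 102/(-76) = 102*(-1/76) = -51/38)
(S(35) - 19076)*(9353 - 44562) = (-51/38 - 19076)*(9353 - 44562) = -724939/38*(-35209) = 25524377251/38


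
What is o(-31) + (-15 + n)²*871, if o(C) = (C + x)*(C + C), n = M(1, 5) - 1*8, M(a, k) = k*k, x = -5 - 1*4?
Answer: 5964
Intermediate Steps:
x = -9 (x = -5 - 4 = -9)
M(a, k) = k²
n = 17 (n = 5² - 1*8 = 25 - 8 = 17)
o(C) = 2*C*(-9 + C) (o(C) = (C - 9)*(C + C) = (-9 + C)*(2*C) = 2*C*(-9 + C))
o(-31) + (-15 + n)²*871 = 2*(-31)*(-9 - 31) + (-15 + 17)²*871 = 2*(-31)*(-40) + 2²*871 = 2480 + 4*871 = 2480 + 3484 = 5964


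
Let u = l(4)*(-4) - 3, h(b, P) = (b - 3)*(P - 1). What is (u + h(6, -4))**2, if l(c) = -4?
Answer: 4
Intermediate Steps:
h(b, P) = (-1 + P)*(-3 + b) (h(b, P) = (-3 + b)*(-1 + P) = (-1 + P)*(-3 + b))
u = 13 (u = -4*(-4) - 3 = 16 - 3 = 13)
(u + h(6, -4))**2 = (13 + (3 - 1*6 - 3*(-4) - 4*6))**2 = (13 + (3 - 6 + 12 - 24))**2 = (13 - 15)**2 = (-2)**2 = 4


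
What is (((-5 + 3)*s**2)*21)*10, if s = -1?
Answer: -420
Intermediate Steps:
(((-5 + 3)*s**2)*21)*10 = (((-5 + 3)*(-1)**2)*21)*10 = (-2*1*21)*10 = -2*21*10 = -42*10 = -420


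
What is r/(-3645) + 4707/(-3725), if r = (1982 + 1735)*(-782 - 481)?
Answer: 129408296/100575 ≈ 1286.7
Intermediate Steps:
r = -4694571 (r = 3717*(-1263) = -4694571)
r/(-3645) + 4707/(-3725) = -4694571/(-3645) + 4707/(-3725) = -4694571*(-1/3645) + 4707*(-1/3725) = 173873/135 - 4707/3725 = 129408296/100575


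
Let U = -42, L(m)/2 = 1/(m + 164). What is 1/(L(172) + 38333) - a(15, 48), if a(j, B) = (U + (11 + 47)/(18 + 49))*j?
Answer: 266227337556/431476315 ≈ 617.01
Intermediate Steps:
L(m) = 2/(164 + m) (L(m) = 2/(m + 164) = 2/(164 + m))
a(j, B) = -2756*j/67 (a(j, B) = (-42 + (11 + 47)/(18 + 49))*j = (-42 + 58/67)*j = -2756*j/67)
1/(L(172) + 38333) - a(15, 48) = 1/(2/(164 + 172) + 38333) - (-2756)*15/67 = 1/(2/336 + 38333) - 1*(-41340/67) = 1/(2*(1/336) + 38333) + 41340/67 = 1/(1/168 + 38333) + 41340/67 = 1/(6439945/168) + 41340/67 = 168/6439945 + 41340/67 = 266227337556/431476315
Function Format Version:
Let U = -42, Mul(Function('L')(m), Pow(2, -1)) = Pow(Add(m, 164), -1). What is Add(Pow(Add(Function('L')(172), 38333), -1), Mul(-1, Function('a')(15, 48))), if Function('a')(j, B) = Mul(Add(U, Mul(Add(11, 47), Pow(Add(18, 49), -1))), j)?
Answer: Rational(266227337556, 431476315) ≈ 617.01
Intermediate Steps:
Function('L')(m) = Mul(2, Pow(Add(164, m), -1)) (Function('L')(m) = Mul(2, Pow(Add(m, 164), -1)) = Mul(2, Pow(Add(164, m), -1)))
Function('a')(j, B) = Mul(Rational(-2756, 67), j) (Function('a')(j, B) = Mul(Add(-42, Mul(Add(11, 47), Pow(Add(18, 49), -1))), j) = Mul(Add(-42, Mul(58, Pow(67, -1))), j) = Mul(Add(-42, Mul(58, Rational(1, 67))), j) = Mul(Add(-42, Rational(58, 67)), j) = Mul(Rational(-2756, 67), j))
Add(Pow(Add(Function('L')(172), 38333), -1), Mul(-1, Function('a')(15, 48))) = Add(Pow(Add(Mul(2, Pow(Add(164, 172), -1)), 38333), -1), Mul(-1, Mul(Rational(-2756, 67), 15))) = Add(Pow(Add(Mul(2, Pow(336, -1)), 38333), -1), Mul(-1, Rational(-41340, 67))) = Add(Pow(Add(Mul(2, Rational(1, 336)), 38333), -1), Rational(41340, 67)) = Add(Pow(Add(Rational(1, 168), 38333), -1), Rational(41340, 67)) = Add(Pow(Rational(6439945, 168), -1), Rational(41340, 67)) = Add(Rational(168, 6439945), Rational(41340, 67)) = Rational(266227337556, 431476315)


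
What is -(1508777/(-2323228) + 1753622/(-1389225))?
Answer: 6170094459641/3227486418300 ≈ 1.9117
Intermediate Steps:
-(1508777/(-2323228) + 1753622/(-1389225)) = -(1508777*(-1/2323228) + 1753622*(-1/1389225)) = -(-1508777/2323228 - 1753622/1389225) = -1*(-6170094459641/3227486418300) = 6170094459641/3227486418300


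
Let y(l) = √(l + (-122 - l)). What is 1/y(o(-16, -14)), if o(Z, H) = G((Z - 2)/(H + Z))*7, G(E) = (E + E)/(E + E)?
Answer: -I*√122/122 ≈ -0.090536*I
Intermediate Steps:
G(E) = 1 (G(E) = (2*E)/((2*E)) = (2*E)*(1/(2*E)) = 1)
o(Z, H) = 7 (o(Z, H) = 1*7 = 7)
y(l) = I*√122 (y(l) = √(-122) = I*√122)
1/y(o(-16, -14)) = 1/(I*√122) = -I*√122/122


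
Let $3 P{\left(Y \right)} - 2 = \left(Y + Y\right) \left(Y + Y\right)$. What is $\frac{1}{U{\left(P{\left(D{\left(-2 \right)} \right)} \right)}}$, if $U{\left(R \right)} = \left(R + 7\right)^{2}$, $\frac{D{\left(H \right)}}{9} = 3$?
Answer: $\frac{9}{8637721} \approx 1.0419 \cdot 10^{-6}$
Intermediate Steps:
$D{\left(H \right)} = 27$ ($D{\left(H \right)} = 9 \cdot 3 = 27$)
$P{\left(Y \right)} = \frac{2}{3} + \frac{4 Y^{2}}{3}$ ($P{\left(Y \right)} = \frac{2}{3} + \frac{\left(Y + Y\right) \left(Y + Y\right)}{3} = \frac{2}{3} + \frac{2 Y 2 Y}{3} = \frac{2}{3} + \frac{4 Y^{2}}{3}$)
$U{\left(R \right)} = \left(7 + R\right)^{2}$
$\frac{1}{U{\left(P{\left(D{\left(-2 \right)} \right)} \right)}} = \frac{1}{\left(7 + \left(\frac{2}{3} + \frac{4 \cdot 27^{2}}{3}\right)\right)^{2}} = \frac{1}{\left(7 + \left(\frac{2}{3} + \frac{4}{3} \cdot 729\right)\right)^{2}} = \frac{1}{\left(7 + \left(\frac{2}{3} + 972\right)\right)^{2}} = \frac{1}{\left(7 + \frac{2918}{3}\right)^{2}} = \frac{1}{\left(\frac{2939}{3}\right)^{2}} = \frac{1}{\frac{8637721}{9}} = \frac{9}{8637721}$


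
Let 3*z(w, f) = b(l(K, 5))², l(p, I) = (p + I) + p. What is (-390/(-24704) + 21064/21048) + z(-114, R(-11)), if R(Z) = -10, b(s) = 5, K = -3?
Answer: 101284487/10832704 ≈ 9.3499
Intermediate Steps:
l(p, I) = I + 2*p (l(p, I) = (I + p) + p = I + 2*p)
z(w, f) = 25/3 (z(w, f) = (⅓)*5² = (⅓)*25 = 25/3)
(-390/(-24704) + 21064/21048) + z(-114, R(-11)) = (-390/(-24704) + 21064/21048) + 25/3 = (-390*(-1/24704) + 21064*(1/21048)) + 25/3 = (195/12352 + 2633/2631) + 25/3 = 33035861/32498112 + 25/3 = 101284487/10832704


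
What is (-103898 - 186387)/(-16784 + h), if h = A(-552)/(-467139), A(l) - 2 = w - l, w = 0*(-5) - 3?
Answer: 135603444615/7840461527 ≈ 17.295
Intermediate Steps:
w = -3 (w = 0 - 3 = -3)
A(l) = -1 - l (A(l) = 2 + (-3 - l) = -1 - l)
h = -551/467139 (h = (-1 - 1*(-552))/(-467139) = (-1 + 552)*(-1/467139) = 551*(-1/467139) = -551/467139 ≈ -0.0011795)
(-103898 - 186387)/(-16784 + h) = (-103898 - 186387)/(-16784 - 551/467139) = -290285/(-7840461527/467139) = -290285*(-467139/7840461527) = 135603444615/7840461527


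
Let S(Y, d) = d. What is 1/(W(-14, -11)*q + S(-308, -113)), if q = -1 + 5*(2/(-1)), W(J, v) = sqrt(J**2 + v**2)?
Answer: 113/25588 - 11*sqrt(317)/25588 ≈ -0.0032378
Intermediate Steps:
q = -11 (q = -1 + 5*(2*(-1)) = -1 + 5*(-2) = -1 - 10 = -11)
1/(W(-14, -11)*q + S(-308, -113)) = 1/(sqrt((-14)**2 + (-11)**2)*(-11) - 113) = 1/(sqrt(196 + 121)*(-11) - 113) = 1/(sqrt(317)*(-11) - 113) = 1/(-11*sqrt(317) - 113) = 1/(-113 - 11*sqrt(317))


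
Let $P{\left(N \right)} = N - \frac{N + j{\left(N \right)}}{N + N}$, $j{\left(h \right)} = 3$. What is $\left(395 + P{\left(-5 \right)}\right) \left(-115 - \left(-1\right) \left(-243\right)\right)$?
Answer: $- \frac{697742}{5} \approx -1.3955 \cdot 10^{5}$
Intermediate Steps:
$P{\left(N \right)} = N - \frac{3 + N}{2 N}$ ($P{\left(N \right)} = N - \frac{N + 3}{N + N} = N - \frac{3 + N}{2 N}$)
$\left(395 + P{\left(-5 \right)}\right) \left(-115 - \left(-1\right) \left(-243\right)\right) = \left(395 - \left(\frac{11}{2} - \frac{3}{10}\right)\right) \left(-115 - \left(-1\right) \left(-243\right)\right) = \left(395 - \frac{26}{5}\right) \left(-115 - 243\right) = \left(395 - \frac{26}{5}\right) \left(-358\right) = \frac{1949}{5} \left(-358\right) = - \frac{697742}{5}$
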